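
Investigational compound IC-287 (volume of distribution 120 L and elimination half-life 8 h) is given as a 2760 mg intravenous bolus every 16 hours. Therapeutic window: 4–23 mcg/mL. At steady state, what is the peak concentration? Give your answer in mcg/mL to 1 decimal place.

τ = 16 h = 2 half-lives, so f = (1/2)^2 = 0.25.
At steady state, R = 1/(1 − 0.25) = 4/3.
Single-dose peak C₀ = D/Vd = 2760/120 = 23 mcg/mL.
Steady-state peak Cmax,ss = C₀·R = 23 × 4/3 ≈ 30.667 mcg/mL.
Peak 30.7 mcg/mL vs MTC 23 mcg/mL: exceeds toxic threshold.

30.7 mcg/mL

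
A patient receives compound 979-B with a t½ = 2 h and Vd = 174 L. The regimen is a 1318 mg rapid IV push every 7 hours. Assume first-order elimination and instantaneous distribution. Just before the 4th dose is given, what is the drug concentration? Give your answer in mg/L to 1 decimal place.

0.7 mg/L

f = (1/2)^(τ/t½) = (1/2)^(7/2) ≈ 0.0884.
C₀ = D/Vd = 1318/174 ≈ 7.575 mg/L.
Before the 4th dose, 3 doses have been given. Superposition: Cmin = C₀·(f + f² + … + f^3).
≈ 7.575 × (0.0884 + 0.0078 + 0.0007) ≈ 7.575 × 0.0969 ≈ 0.734 mg/L.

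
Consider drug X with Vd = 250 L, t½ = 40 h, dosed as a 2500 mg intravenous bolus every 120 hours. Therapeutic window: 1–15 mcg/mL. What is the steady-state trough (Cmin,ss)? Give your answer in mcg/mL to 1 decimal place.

The dosing interval is 3 half-lives, so f = 2^(−3) = 0.125.
At steady state, R = 1/(1 − 0.125) = 8/7.
Single-dose peak C₀ = D/Vd = 2500/250 = 10 mcg/mL.
Steady-state peak Cmax,ss = C₀·R = 10 × 8/7 ≈ 11.429 mcg/mL.
Steady-state trough Cmin,ss = Cmax,ss·f ≈ 11.429 × 0.125 ≈ 1.429 mcg/mL.
Trough 1.4 mcg/mL vs MEC 1 mcg/mL: adequate.

1.4 mcg/mL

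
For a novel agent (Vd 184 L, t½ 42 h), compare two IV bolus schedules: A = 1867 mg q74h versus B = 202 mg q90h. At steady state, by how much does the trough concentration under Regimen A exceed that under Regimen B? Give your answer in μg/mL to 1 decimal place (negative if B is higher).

Regimen A: f = (1/2)^(74/42) ≈ 0.2949; Cmin,ss = (1867/184)·f/(1−f) ≈ 4.244 μg/mL.
Regimen B: f = (1/2)^(90/42) ≈ 0.2264; Cmin,ss = (202/184)·f/(1−f) ≈ 0.321 μg/mL.
Difference ≈ 4.244 − 0.321 ≈ 3.923 μg/mL.

3.9 μg/mL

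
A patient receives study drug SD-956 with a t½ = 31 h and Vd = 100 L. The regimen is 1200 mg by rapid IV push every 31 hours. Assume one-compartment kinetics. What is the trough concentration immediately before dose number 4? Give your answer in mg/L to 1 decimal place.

10.5 mg/L

f = (1/2)^(τ/t½) = (1/2)^(31/31) ≈ 0.5000.
C₀ = D/Vd = 1200/100 ≈ 12.000 mg/L.
Before the 4th dose, 3 doses have been given. Superposition: Cmin = C₀·(f + f² + … + f^3).
≈ 12.000 × (0.5000 + 0.2500 + 0.1250) ≈ 12.000 × 0.8750 ≈ 10.500 mg/L.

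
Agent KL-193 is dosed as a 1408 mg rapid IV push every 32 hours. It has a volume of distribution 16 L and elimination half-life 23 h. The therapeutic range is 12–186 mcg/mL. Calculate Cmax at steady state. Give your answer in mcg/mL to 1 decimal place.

142.2 mcg/mL

k = ln2/t½ = ln2/23 ≈ 0.030137 h⁻¹; fraction remaining f = e^(−kτ) = e^(−0.030137×32) ≈ 0.3812.
Accumulation ratio R = 1/(1 − f) ≈ 1/0.6188 ≈ 1.6160.
Each bolus raises the concentration by D/Vd = 1408/16 ≈ 88.000 mcg/mL.
Steady-state peak Cmax,ss = C₀·R ≈ 88.000 × 1.6160 ≈ 142.208 mcg/mL.
Peak 142.2 mcg/mL vs MTC 186 mcg/mL: below toxic threshold.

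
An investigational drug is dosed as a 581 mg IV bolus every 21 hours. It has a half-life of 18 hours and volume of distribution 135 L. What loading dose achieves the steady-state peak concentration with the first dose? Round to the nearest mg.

f = (1/2)^(21/18) ≈ 0.445449; accumulation ratio R = 1/(1−f) ≈ 1.80326.
Loading dose to hit Cmax,ss on first dose: D_load = D_maint·R ≈ 581 × 1.80326 ≈ 1047.69 mg.

1048 mg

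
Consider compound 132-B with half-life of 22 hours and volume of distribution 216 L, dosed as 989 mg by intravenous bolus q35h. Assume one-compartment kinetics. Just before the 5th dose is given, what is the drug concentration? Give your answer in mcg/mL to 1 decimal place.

2.2 mcg/mL

f = (1/2)^(τ/t½) = (1/2)^(35/22) ≈ 0.3320.
C₀ = D/Vd = 989/216 ≈ 4.579 mcg/mL.
Before the 5th dose, 4 doses have been given. Superposition: Cmin = C₀·(f + f² + … + f^4).
≈ 4.579 × (0.3320 + 0.1102 + 0.0366 + 0.0121) ≈ 4.579 × 0.4909 ≈ 2.248 mcg/mL.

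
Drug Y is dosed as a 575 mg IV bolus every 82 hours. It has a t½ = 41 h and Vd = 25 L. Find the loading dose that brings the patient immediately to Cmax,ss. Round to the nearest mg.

f = (1/2)^(82/41) ≈ 0.250000; accumulation ratio R = 1/(1−f) ≈ 1.33333.
Loading dose to hit Cmax,ss on first dose: D_load = D_maint·R ≈ 575 × 1.33333 ≈ 766.66 mg.

767 mg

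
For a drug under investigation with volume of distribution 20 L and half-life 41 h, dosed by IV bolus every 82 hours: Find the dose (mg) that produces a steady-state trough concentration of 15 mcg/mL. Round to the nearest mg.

900 mg

τ/t½ = 82/41 ≈ 2, so f = (1/2)^(82/41) ≈ 0.250000.
Cmin,ss = (D/Vd)·f/(1−f), so D = Cmin,ss·Vd·(1−f)/f.
D = 15 × 20 × (1−f)/f ≈ 15 × 20 × 3.00000 ≈ 900.00 mg.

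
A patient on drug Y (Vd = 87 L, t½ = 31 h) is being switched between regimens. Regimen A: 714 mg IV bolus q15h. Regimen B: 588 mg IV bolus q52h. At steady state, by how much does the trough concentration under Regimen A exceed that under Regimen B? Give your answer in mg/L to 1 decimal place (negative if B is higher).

17.5 mg/L

Regimen A: f = (1/2)^(15/31) ≈ 0.7151; Cmin,ss = (714/87)·f/(1−f) ≈ 20.599 mg/L.
Regimen B: f = (1/2)^(52/31) ≈ 0.3126; Cmin,ss = (588/87)·f/(1−f) ≈ 3.074 mg/L.
Difference ≈ 20.599 − 3.074 ≈ 17.525 mg/L.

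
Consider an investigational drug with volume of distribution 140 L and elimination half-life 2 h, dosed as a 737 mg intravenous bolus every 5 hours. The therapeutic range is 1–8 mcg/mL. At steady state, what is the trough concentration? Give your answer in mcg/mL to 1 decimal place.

k = ln2/t½ = ln2/2 ≈ 0.346574 h⁻¹; fraction remaining f = e^(−kτ) = e^(−0.346574×5) ≈ 0.1768.
At steady state, accumulation factor R = 1/(1 − e^(−kτ)) ≈ 1.2148.
Single-dose peak C₀ = D/Vd = 737/140 ≈ 5.264 mcg/mL.
Steady-state peak Cmax,ss = C₀·R ≈ 5.264 × 1.2148 ≈ 6.395 mcg/mL.
One interval later, Cmin,ss = Cmax,ss·e^(−kτ) ≈ 6.395 × 0.1768 ≈ 1.131 mcg/mL.
Trough 1.1 mcg/mL vs MEC 1 mcg/mL: adequate.

1.1 mcg/mL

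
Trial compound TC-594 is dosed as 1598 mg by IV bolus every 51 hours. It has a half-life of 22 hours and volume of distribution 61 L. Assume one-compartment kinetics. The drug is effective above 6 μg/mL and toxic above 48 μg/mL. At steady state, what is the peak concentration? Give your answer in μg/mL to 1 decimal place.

Over one 51-h interval, 51/22 ≈ 2.3182 half-lives elapse, leaving f ≈ 0.2005 of each dose.
Accumulation ratio R = 1/(1 − f) ≈ 1/0.7995 ≈ 1.2508.
Single-dose peak C₀ = D/Vd = 1598/61 ≈ 26.197 μg/mL.
Steady-state peak Cmax,ss = C₀·R ≈ 26.197 × 1.2508 ≈ 32.767 μg/mL.
Peak 32.8 μg/mL vs MTC 48 μg/mL: below toxic threshold.

32.8 μg/mL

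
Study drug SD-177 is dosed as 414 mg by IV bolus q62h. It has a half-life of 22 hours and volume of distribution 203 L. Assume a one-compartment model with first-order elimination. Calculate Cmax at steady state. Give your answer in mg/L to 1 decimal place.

2.4 mg/L

τ/t½ = 62/22 ≈ 2.8182, so fraction remaining f = (1/2)^(62/22) ≈ 0.1418.
Accumulation ratio R = 1/(1 − f) ≈ 1/0.8582 ≈ 1.1652.
Each bolus raises the concentration by D/Vd = 414/203 ≈ 2.039 mg/L.
Steady-state peak Cmax,ss = C₀·R ≈ 2.039 × 1.1652 ≈ 2.376 mg/L.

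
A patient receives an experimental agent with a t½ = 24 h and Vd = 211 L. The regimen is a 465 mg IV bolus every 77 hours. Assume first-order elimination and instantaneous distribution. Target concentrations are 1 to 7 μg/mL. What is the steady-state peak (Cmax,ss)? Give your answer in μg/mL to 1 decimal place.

2.5 μg/mL

k = ln2/t½ = ln2/24 ≈ 0.028881 h⁻¹; fraction remaining f = e^(−kτ) = e^(−0.028881×77) ≈ 0.1082.
At steady state, accumulation factor R = 1/(1 − e^(−kτ)) ≈ 1.1213.
Single-dose peak C₀ = D/Vd = 465/211 ≈ 2.204 μg/mL.
Steady-state peak Cmax,ss = C₀·R ≈ 2.204 × 1.1213 ≈ 2.471 μg/mL.
Peak 2.5 μg/mL vs MTC 7 μg/mL: below toxic threshold.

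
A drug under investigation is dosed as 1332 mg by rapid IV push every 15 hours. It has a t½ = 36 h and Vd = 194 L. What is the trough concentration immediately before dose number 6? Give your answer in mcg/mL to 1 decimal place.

f = (1/2)^(τ/t½) = (1/2)^(15/36) ≈ 0.7492.
C₀ = D/Vd = 1332/194 ≈ 6.866 mcg/mL.
Before the 6th dose, 5 doses have been given. Superposition: Cmin = C₀·(f + f² + … + f^5).
≈ 6.866 × (0.7492 + 0.5613 + 0.4205 + 0.3151 + 0.2360) ≈ 6.866 × 2.2821 ≈ 15.669 mcg/mL.

15.7 mcg/mL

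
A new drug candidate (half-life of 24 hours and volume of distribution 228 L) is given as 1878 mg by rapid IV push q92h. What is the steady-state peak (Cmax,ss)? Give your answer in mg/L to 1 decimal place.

8.9 mg/L

k = ln2/t½ = ln2/24 ≈ 0.028881 h⁻¹; fraction remaining f = e^(−kτ) = e^(−0.028881×92) ≈ 0.0702.
At steady state, accumulation factor R = 1/(1 − e^(−kτ)) ≈ 1.0755.
Single-dose peak C₀ = D/Vd = 1878/228 ≈ 8.237 mg/L.
Steady-state peak Cmax,ss = C₀·R ≈ 8.237 × 1.0755 ≈ 8.859 mg/L.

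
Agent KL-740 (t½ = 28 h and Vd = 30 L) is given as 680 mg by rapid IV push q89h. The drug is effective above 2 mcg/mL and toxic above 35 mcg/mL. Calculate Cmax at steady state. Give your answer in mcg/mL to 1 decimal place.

25.5 mcg/mL

k = ln2/t½ = ln2/28 ≈ 0.024755 h⁻¹; fraction remaining f = e^(−kτ) = e^(−0.024755×89) ≈ 0.1104.
At steady state, accumulation factor R = 1/(1 − e^(−kτ)) ≈ 1.1241.
Each bolus raises the concentration by D/Vd = 680/30 ≈ 22.667 mcg/mL.
Steady-state peak Cmax,ss = C₀·R ≈ 22.667 × 1.1241 ≈ 25.480 mcg/mL.
Peak 25.5 mcg/mL vs MTC 35 mcg/mL: below toxic threshold.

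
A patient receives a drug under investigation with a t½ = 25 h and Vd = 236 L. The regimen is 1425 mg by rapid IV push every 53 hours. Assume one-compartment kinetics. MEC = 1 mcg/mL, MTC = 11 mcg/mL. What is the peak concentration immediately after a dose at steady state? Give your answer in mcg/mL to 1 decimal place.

Over one 53-h interval, 53/25 ≈ 2.12 half-lives elapse, leaving f ≈ 0.2300 of each dose.
Accumulation ratio R = 1/(1 − f) ≈ 1/0.7700 ≈ 1.2987.
Each bolus raises the concentration by D/Vd = 1425/236 ≈ 6.038 mcg/mL.
Steady-state peak Cmax,ss = C₀·R ≈ 6.038 × 1.2987 ≈ 7.842 mcg/mL.
Peak 7.8 mcg/mL vs MTC 11 mcg/mL: below toxic threshold.

7.8 mcg/mL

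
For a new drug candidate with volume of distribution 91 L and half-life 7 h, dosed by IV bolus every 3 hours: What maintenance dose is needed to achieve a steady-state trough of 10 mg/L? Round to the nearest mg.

τ/t½ = 3/7 ≈ 0.42857, so f = (1/2)^(3/7) ≈ 0.742997.
Cmin,ss = (D/Vd)·f/(1−f), so D = Cmin,ss·Vd·(1−f)/f.
D = 10 × 91 × (1−f)/f ≈ 10 × 91 × 0.34590 ≈ 314.77 mg.

315 mg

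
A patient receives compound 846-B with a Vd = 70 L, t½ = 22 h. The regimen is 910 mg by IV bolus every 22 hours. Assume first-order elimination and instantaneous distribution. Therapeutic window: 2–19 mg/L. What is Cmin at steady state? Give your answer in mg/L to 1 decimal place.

13.0 mg/L

τ = 22 h = 1 half-life, so f = (1/2)^1 = 0.5.
At steady state, R = 1/(1 − 0.5) = 2/1.
Single-dose peak C₀ = D/Vd = 910/70 = 13 mg/L.
Steady-state peak Cmax,ss = C₀·R = 13 × 2/1 ≈ 26.000 mg/L.
Steady-state trough Cmin,ss = Cmax,ss·f ≈ 26.000 × 0.5 ≈ 13.000 mg/L.
Trough 13.0 mg/L vs MEC 2 mg/L: adequate.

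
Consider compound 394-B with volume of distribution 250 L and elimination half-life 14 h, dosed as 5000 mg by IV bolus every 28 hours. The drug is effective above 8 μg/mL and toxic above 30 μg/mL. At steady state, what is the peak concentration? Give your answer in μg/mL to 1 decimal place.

26.7 μg/mL

τ = 28 h = 2 half-lives, so f = (1/2)^2 = 0.25.
At steady state, R = 1/(1 − 0.25) = 4/3.
Single-dose peak C₀ = D/Vd = 5000/250 = 20 μg/mL.
Steady-state peak Cmax,ss = C₀·R = 20 × 4/3 ≈ 26.667 μg/mL.
Peak 26.7 μg/mL vs MTC 30 μg/mL: below toxic threshold.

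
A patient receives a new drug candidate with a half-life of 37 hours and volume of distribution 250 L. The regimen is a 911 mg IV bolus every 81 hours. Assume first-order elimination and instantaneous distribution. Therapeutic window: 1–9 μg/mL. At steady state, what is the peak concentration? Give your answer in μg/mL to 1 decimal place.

k = ln2/t½ = ln2/37 ≈ 0.018734 h⁻¹; fraction remaining f = e^(−kτ) = e^(−0.018734×81) ≈ 0.2193.
Accumulation ratio R = 1/(1 − f) ≈ 1/0.7807 ≈ 1.2809.
Each bolus raises the concentration by D/Vd = 911/250 ≈ 3.644 μg/mL.
Steady-state peak Cmax,ss = C₀·R ≈ 3.644 × 1.2809 ≈ 4.668 μg/mL.
Peak 4.7 μg/mL vs MTC 9 μg/mL: below toxic threshold.

4.7 μg/mL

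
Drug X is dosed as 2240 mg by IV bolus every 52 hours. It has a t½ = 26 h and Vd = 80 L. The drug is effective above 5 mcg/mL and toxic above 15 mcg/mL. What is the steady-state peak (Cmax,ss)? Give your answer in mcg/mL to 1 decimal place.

37.3 mcg/mL

The dosing interval is 2 half-lives, so f = 2^(−2) = 0.25.
At steady state, R = 1/(1 − 0.25) = 4/3.
Single-dose peak C₀ = D/Vd = 2240/80 = 28 mcg/mL.
Steady-state peak Cmax,ss = C₀·R = 28 × 4/3 ≈ 37.333 mcg/mL.
Peak 37.3 mcg/mL vs MTC 15 mcg/mL: exceeds toxic threshold.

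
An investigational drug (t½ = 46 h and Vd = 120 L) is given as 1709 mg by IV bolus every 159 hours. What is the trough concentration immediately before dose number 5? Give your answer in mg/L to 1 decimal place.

f = (1/2)^(τ/t½) = (1/2)^(159/46) ≈ 0.0911.
C₀ = D/Vd = 1709/120 ≈ 14.242 mg/L.
Before the 5th dose, 4 doses have been given. Superposition: Cmin = C₀·(f + f² + … + f^4).
≈ 14.242 × (0.0911 + 0.0083 + 0.0008 + 0.0001) ≈ 14.242 × 0.1003 ≈ 1.428 mg/L.

1.4 mg/L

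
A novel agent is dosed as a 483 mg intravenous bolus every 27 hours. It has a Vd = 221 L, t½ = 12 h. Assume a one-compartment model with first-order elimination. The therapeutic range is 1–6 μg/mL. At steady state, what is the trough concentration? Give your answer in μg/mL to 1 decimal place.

0.6 μg/mL

k = ln2/t½ = ln2/12 ≈ 0.057762 h⁻¹; fraction remaining f = e^(−kτ) = e^(−0.057762×27) ≈ 0.2102.
Single-dose peak C₀ = D/Vd = 483/221 ≈ 2.186 μg/mL.
Steady-state trough Cmin,ss = C₀·f/(1−f) ≈ 2.186 × 0.2102/0.7898 ≈ 0.582 μg/mL.
Trough 0.6 μg/mL vs MEC 1 μg/mL: subtherapeutic.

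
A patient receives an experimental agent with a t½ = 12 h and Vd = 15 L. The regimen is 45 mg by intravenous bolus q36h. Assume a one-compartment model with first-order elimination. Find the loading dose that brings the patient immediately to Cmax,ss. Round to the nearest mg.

51 mg

f = (1/2)^(36/12) ≈ 0.125000; accumulation ratio R = 1/(1−f) ≈ 1.14286.
Loading dose to hit Cmax,ss on first dose: D_load = D_maint·R ≈ 45 × 1.14286 ≈ 51.43 mg.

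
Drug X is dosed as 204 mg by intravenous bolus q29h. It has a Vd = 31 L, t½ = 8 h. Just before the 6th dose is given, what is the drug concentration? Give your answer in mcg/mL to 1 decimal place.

0.6 mcg/mL

f = (1/2)^(τ/t½) = (1/2)^(29/8) ≈ 0.0811.
C₀ = D/Vd = 204/31 ≈ 6.581 mcg/mL.
Before the 6th dose, 5 doses have been given. Superposition: Cmin = C₀·(f + f² + … + f^5).
≈ 6.581 × (0.0811 + 0.0066 + 0.0005 + 0.0000 + 0.0000) ≈ 6.581 × 0.0882 ≈ 0.580 mcg/mL.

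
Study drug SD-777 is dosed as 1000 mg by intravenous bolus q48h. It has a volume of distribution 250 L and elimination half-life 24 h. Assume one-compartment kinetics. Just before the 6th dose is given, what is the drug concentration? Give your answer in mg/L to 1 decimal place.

f = (1/2)^(τ/t½) = (1/2)^(48/24) ≈ 0.2500.
C₀ = D/Vd = 1000/250 ≈ 4.000 mg/L.
Before the 6th dose, 5 doses have been given. Superposition: Cmin = C₀·(f + f² + … + f^5).
≈ 4.000 × (0.2500 + 0.0625 + 0.0156 + 0.0039 + 0.0010) ≈ 4.000 × 0.3330 ≈ 1.332 mg/L.

1.3 mg/L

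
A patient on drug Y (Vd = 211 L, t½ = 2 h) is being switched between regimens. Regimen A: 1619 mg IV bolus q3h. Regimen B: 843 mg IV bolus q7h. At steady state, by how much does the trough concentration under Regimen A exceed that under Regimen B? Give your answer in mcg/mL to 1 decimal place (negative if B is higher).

3.8 mcg/mL

Regimen A: f = (1/2)^(3/2) ≈ 0.3536; Cmin,ss = (1619/211)·f/(1−f) ≈ 4.197 mcg/mL.
Regimen B: f = (1/2)^(7/2) ≈ 0.0884; Cmin,ss = (843/211)·f/(1−f) ≈ 0.387 mcg/mL.
Difference ≈ 4.197 − 0.387 ≈ 3.810 mcg/mL.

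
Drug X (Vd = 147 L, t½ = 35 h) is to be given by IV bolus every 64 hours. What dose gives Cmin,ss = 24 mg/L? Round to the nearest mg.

τ/t½ = 64/35 ≈ 1.8286, so f = (1/2)^(64/35) ≈ 0.281543.
Cmin,ss = (D/Vd)·f/(1−f), so D = Cmin,ss·Vd·(1−f)/f.
D = 24 × 147 × (1−f)/f ≈ 24 × 147 × 2.55186 ≈ 9002.96 mg.

9003 mg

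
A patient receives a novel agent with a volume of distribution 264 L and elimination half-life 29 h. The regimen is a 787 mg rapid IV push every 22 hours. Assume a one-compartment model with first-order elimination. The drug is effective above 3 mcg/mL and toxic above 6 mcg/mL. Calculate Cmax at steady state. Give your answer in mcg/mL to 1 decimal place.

τ/t½ = 22/29 ≈ 0.75862, so fraction remaining f = (1/2)^(22/29) ≈ 0.5911.
At steady state, accumulation factor R = 1/(1 − e^(−kτ)) ≈ 2.4456.
Single-dose peak C₀ = D/Vd = 787/264 ≈ 2.981 mcg/mL.
Steady-state peak Cmax,ss = C₀·R ≈ 2.981 × 2.4456 ≈ 7.290 mcg/mL.
Peak 7.3 mcg/mL vs MTC 6 mcg/mL: exceeds toxic threshold.

7.3 mcg/mL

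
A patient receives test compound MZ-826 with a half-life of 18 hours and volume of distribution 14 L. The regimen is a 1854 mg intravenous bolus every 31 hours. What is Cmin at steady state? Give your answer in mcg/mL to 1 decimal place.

57.6 mcg/mL

Over one 31-h interval, 31/18 ≈ 1.7222 half-lives elapse, leaving f ≈ 0.3031 of each dose.
Each bolus raises the concentration by D/Vd = 1854/14 ≈ 132.429 mcg/mL.
Steady-state trough Cmin,ss = C₀·f/(1−f) ≈ 132.429 × 0.3031/0.6969 ≈ 57.597 mcg/mL.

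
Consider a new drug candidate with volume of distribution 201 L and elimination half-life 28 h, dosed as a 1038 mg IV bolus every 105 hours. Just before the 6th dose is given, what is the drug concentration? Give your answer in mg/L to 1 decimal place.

f = (1/2)^(τ/t½) = (1/2)^(105/28) ≈ 0.0743.
C₀ = D/Vd = 1038/201 ≈ 5.164 mg/L.
Before the 6th dose, 5 doses have been given. Superposition: Cmin = C₀·(f + f² + … + f^5).
≈ 5.164 × (0.0743 + 0.0055 + 0.0004 + 0.0000 + 0.0000) ≈ 5.164 × 0.0802 ≈ 0.414 mg/L.

0.4 mg/L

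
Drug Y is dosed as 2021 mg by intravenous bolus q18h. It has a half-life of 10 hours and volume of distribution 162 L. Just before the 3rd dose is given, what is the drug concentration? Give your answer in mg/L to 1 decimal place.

4.6 mg/L

f = (1/2)^(τ/t½) = (1/2)^(18/10) ≈ 0.2872.
C₀ = D/Vd = 2021/162 ≈ 12.475 mg/L.
Before the 3rd dose, 2 doses have been given. Superposition: Cmin = C₀·(f + f²).
≈ 12.475 × (0.2872 + 0.0825) ≈ 12.475 × 0.3697 ≈ 4.612 mg/L.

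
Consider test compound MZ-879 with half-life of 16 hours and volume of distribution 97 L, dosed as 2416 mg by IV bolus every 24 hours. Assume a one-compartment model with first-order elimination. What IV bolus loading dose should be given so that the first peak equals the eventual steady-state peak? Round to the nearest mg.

f = (1/2)^(24/16) ≈ 0.353553; accumulation ratio R = 1/(1−f) ≈ 1.54692.
Loading dose to hit Cmax,ss on first dose: D_load = D_maint·R ≈ 2416 × 1.54692 ≈ 3737.36 mg.

3737 mg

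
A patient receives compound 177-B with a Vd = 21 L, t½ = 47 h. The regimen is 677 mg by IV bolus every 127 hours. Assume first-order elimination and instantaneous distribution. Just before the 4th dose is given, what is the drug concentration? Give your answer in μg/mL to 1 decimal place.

5.8 μg/mL

f = (1/2)^(τ/t½) = (1/2)^(127/47) ≈ 0.1537.
C₀ = D/Vd = 677/21 ≈ 32.238 μg/mL.
Before the 4th dose, 3 doses have been given. Superposition: Cmin = C₀·(f + f² + … + f^3).
≈ 32.238 × (0.1537 + 0.0236 + 0.0036) ≈ 32.238 × 0.1809 ≈ 5.832 μg/mL.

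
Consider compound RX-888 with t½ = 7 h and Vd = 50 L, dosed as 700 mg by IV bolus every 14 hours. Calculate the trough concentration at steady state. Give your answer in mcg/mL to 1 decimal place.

τ = 14 h = 2 half-lives, so f = (1/2)^2 = 0.25.
Accumulation ratio R = 1/(1 − f) = 1/0.75 = 4/3.
Single-dose peak C₀ = D/Vd = 700/50 = 14 mcg/mL.
Steady-state peak Cmax,ss = C₀·R = 14 × 4/3 ≈ 18.667 mcg/mL.
Steady-state trough Cmin,ss = Cmax,ss·f ≈ 18.667 × 0.25 ≈ 4.667 mcg/mL.

4.7 mcg/mL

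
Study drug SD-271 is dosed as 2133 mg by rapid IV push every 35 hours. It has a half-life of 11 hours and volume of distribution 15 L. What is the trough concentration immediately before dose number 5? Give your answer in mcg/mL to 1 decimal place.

f = (1/2)^(τ/t½) = (1/2)^(35/11) ≈ 0.1102.
C₀ = D/Vd = 2133/15 ≈ 142.200 mcg/mL.
Before the 5th dose, 4 doses have been given. Superposition: Cmin = C₀·(f + f² + … + f^4).
≈ 142.200 × (0.1102 + 0.0121 + 0.0013 + 0.0001) ≈ 142.200 × 0.1237 ≈ 17.590 mcg/mL.

17.6 mcg/mL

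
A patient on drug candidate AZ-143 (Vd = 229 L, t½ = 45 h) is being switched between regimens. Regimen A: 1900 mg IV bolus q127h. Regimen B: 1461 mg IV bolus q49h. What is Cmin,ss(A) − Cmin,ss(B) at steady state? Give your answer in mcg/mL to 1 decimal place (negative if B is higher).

-4.3 mcg/mL

Regimen A: f = (1/2)^(127/45) ≈ 0.1414; Cmin,ss = (1900/229)·f/(1−f) ≈ 1.366 mcg/mL.
Regimen B: f = (1/2)^(49/45) ≈ 0.4701; Cmin,ss = (1461/229)·f/(1−f) ≈ 5.660 mcg/mL.
Difference ≈ 1.366 − 5.660 ≈ -4.294 mcg/mL.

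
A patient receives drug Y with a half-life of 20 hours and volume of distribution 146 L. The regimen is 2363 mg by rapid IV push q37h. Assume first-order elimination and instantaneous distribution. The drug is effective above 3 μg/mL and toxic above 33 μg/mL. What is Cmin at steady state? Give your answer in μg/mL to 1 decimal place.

k = ln2/t½ = ln2/20 ≈ 0.034657 h⁻¹; fraction remaining f = e^(−kτ) = e^(−0.034657×37) ≈ 0.2774.
Accumulation ratio R = 1/(1 − f) ≈ 1/0.7226 ≈ 1.3839.
Single-dose peak C₀ = D/Vd = 2363/146 ≈ 16.185 μg/mL.
Steady-state peak Cmax,ss = C₀·R ≈ 16.185 × 1.3839 ≈ 22.398 μg/mL.
One interval later, Cmin,ss = Cmax,ss·e^(−kτ) ≈ 22.398 × 0.2774 ≈ 6.213 μg/mL.
Trough 6.2 μg/mL vs MEC 3 μg/mL: adequate.

6.2 μg/mL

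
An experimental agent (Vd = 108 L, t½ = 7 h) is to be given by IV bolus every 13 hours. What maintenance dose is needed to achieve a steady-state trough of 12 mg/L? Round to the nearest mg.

3399 mg

τ/t½ = 13/7 ≈ 1.8571, so f = (1/2)^(13/7) ≈ 0.276022.
Cmin,ss = (D/Vd)·f/(1−f), so D = Cmin,ss·Vd·(1−f)/f.
D = 12 × 108 × (1−f)/f ≈ 12 × 108 × 2.62290 ≈ 3399.28 mg.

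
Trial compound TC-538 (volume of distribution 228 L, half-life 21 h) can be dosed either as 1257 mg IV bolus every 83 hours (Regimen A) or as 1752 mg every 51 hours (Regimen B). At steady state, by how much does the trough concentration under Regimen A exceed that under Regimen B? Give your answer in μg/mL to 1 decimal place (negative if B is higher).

Regimen A: f = (1/2)^(83/21) ≈ 0.0646; Cmin,ss = (1257/228)·f/(1−f) ≈ 0.381 μg/mL.
Regimen B: f = (1/2)^(51/21) ≈ 0.1857; Cmin,ss = (1752/228)·f/(1−f) ≈ 1.752 μg/mL.
Difference ≈ 0.381 − 1.752 ≈ -1.371 μg/mL.

-1.4 μg/mL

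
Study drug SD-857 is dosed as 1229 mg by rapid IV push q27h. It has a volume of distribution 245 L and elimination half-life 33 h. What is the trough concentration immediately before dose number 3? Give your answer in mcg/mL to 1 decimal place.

f = (1/2)^(τ/t½) = (1/2)^(27/33) ≈ 0.5672.
C₀ = D/Vd = 1229/245 ≈ 5.016 mcg/mL.
Before the 3rd dose, 2 doses have been given. Superposition: Cmin = C₀·(f + f²).
≈ 5.016 × (0.5672 + 0.3217) ≈ 5.016 × 0.8889 ≈ 4.459 mcg/mL.

4.5 mcg/mL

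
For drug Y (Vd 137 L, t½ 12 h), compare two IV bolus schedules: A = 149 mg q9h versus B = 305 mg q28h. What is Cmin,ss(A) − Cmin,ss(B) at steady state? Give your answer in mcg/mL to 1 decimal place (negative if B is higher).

1.0 mcg/mL

Regimen A: f = (1/2)^(9/12) ≈ 0.5946; Cmin,ss = (149/137)·f/(1−f) ≈ 1.595 mcg/mL.
Regimen B: f = (1/2)^(28/12) ≈ 0.1984; Cmin,ss = (305/137)·f/(1−f) ≈ 0.551 mcg/mL.
Difference ≈ 1.595 − 0.551 ≈ 1.044 mcg/mL.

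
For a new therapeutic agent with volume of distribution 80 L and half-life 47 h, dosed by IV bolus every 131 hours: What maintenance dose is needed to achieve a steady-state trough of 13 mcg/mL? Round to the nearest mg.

τ/t½ = 131/47 ≈ 2.7872, so f = (1/2)^(131/47) ≈ 0.144863.
Cmin,ss = (D/Vd)·f/(1−f), so D = Cmin,ss·Vd·(1−f)/f.
D = 13 × 80 × (1−f)/f ≈ 13 × 80 × 5.90307 ≈ 6139.19 mg.

6139 mg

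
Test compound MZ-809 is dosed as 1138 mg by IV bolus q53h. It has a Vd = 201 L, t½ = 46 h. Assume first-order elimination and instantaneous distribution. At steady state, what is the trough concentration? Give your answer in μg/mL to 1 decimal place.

τ/t½ = 53/46 ≈ 1.1522, so fraction remaining f = (1/2)^(53/46) ≈ 0.4499.
Each bolus raises the concentration by D/Vd = 1138/201 ≈ 5.662 μg/mL.
Steady-state trough Cmin,ss = C₀·f/(1−f) ≈ 5.662 × 0.4499/0.5501 ≈ 4.631 μg/mL.

4.6 μg/mL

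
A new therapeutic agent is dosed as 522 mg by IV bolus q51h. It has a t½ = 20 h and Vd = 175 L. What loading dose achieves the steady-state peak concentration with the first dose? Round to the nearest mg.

629 mg

f = (1/2)^(51/20) ≈ 0.170755; accumulation ratio R = 1/(1−f) ≈ 1.20592.
Loading dose to hit Cmax,ss on first dose: D_load = D_maint·R ≈ 522 × 1.20592 ≈ 629.49 mg.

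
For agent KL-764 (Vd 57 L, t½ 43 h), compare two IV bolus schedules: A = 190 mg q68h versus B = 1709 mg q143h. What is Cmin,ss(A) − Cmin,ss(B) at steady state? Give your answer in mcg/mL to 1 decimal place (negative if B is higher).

-1.6 mcg/mL

Regimen A: f = (1/2)^(68/43) ≈ 0.3342; Cmin,ss = (190/57)·f/(1−f) ≈ 1.673 mcg/mL.
Regimen B: f = (1/2)^(143/43) ≈ 0.0997; Cmin,ss = (1709/57)·f/(1−f) ≈ 3.320 mcg/mL.
Difference ≈ 1.673 − 3.320 ≈ -1.647 mcg/mL.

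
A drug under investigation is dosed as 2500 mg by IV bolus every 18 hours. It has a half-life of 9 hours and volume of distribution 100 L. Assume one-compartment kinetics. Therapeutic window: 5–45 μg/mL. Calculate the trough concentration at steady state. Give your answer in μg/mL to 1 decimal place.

τ = 18 h = 2 half-lives, so f = (1/2)^2 = 0.25.
Accumulation ratio R = 1/(1 − f) = 1/0.75 = 4/3.
Single-dose peak C₀ = D/Vd = 2500/100 = 25 μg/mL.
Steady-state peak Cmax,ss = C₀·R = 25 × 4/3 ≈ 33.333 μg/mL.
Steady-state trough Cmin,ss = Cmax,ss·f ≈ 33.333 × 0.25 ≈ 8.333 μg/mL.
Trough 8.3 μg/mL vs MEC 5 μg/mL: adequate.

8.3 μg/mL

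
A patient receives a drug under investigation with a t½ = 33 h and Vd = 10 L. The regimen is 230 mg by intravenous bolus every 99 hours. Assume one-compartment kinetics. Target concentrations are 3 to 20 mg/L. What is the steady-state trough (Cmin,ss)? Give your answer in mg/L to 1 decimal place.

τ = 99 h = 3 half-lives, so f = (1/2)^3 = 0.125.
Accumulation ratio R = 1/(1 − f) = 1/0.875 = 8/7.
Single-dose peak C₀ = D/Vd = 230/10 = 23 mg/L.
Steady-state peak Cmax,ss = C₀·R = 23 × 8/7 ≈ 26.286 mg/L.
Steady-state trough Cmin,ss = Cmax,ss·f ≈ 26.286 × 0.125 ≈ 3.286 mg/L.
Trough 3.3 mg/L vs MEC 3 mg/L: adequate.

3.3 mg/L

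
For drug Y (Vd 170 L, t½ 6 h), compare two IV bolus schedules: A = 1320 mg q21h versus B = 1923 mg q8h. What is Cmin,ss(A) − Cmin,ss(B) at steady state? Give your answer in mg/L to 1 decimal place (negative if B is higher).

Regimen A: f = (1/2)^(21/6) ≈ 0.0884; Cmin,ss = (1320/170)·f/(1−f) ≈ 0.753 mg/L.
Regimen B: f = (1/2)^(8/6) ≈ 0.3969; Cmin,ss = (1923/170)·f/(1−f) ≈ 7.444 mg/L.
Difference ≈ 0.753 − 7.444 ≈ -6.691 mg/L.

-6.7 mg/L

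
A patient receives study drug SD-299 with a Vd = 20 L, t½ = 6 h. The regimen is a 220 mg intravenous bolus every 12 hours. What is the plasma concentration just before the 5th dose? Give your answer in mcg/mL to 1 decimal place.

f = (1/2)^(τ/t½) = (1/2)^(12/6) ≈ 0.2500.
C₀ = D/Vd = 220/20 ≈ 11.000 mcg/mL.
Before the 5th dose, 4 doses have been given. Superposition: Cmin = C₀·(f + f² + … + f^4).
≈ 11.000 × (0.2500 + 0.0625 + 0.0156 + 0.0039) ≈ 11.000 × 0.3320 ≈ 3.652 mcg/mL.

3.7 mcg/mL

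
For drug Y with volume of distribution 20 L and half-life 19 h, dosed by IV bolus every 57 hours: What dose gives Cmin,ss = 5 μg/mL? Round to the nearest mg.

τ/t½ = 57/19 ≈ 3, so f = (1/2)^(57/19) ≈ 0.125000.
Cmin,ss = (D/Vd)·f/(1−f), so D = Cmin,ss·Vd·(1−f)/f.
D = 5 × 20 × (1−f)/f ≈ 5 × 20 × 7.00000 ≈ 700.00 mg.

700 mg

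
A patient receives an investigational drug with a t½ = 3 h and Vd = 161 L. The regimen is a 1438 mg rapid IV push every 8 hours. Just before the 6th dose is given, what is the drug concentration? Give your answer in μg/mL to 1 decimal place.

f = (1/2)^(τ/t½) = (1/2)^(8/3) ≈ 0.1575.
C₀ = D/Vd = 1438/161 ≈ 8.932 μg/mL.
Before the 6th dose, 5 doses have been given. Superposition: Cmin = C₀·(f + f² + … + f^5).
≈ 8.932 × (0.1575 + 0.0248 + 0.0039 + 0.0006 + 0.0001) ≈ 8.932 × 0.1869 ≈ 1.669 μg/mL.

1.7 μg/mL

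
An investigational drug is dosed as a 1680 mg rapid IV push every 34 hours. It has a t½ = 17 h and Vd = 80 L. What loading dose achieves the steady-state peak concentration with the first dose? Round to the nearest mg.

f = (1/2)^(34/17) ≈ 0.250000; accumulation ratio R = 1/(1−f) ≈ 1.33333.
Loading dose to hit Cmax,ss on first dose: D_load = D_maint·R ≈ 1680 × 1.33333 ≈ 2239.99 mg.

2240 mg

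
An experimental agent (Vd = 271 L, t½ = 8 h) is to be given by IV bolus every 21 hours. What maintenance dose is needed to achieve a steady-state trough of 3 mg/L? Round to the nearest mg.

4202 mg

τ/t½ = 21/8 ≈ 2.625, so f = (1/2)^(21/8) ≈ 0.162105.
Cmin,ss = (D/Vd)·f/(1−f), so D = Cmin,ss·Vd·(1−f)/f.
D = 3 × 271 × (1−f)/f ≈ 3 × 271 × 5.16884 ≈ 4202.27 mg.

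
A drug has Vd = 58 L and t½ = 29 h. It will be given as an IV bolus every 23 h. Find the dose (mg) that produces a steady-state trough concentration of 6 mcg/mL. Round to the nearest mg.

255 mg

τ/t½ = 23/29 ≈ 0.7931, so f = (1/2)^(23/29) ≈ 0.577101.
Cmin,ss = (D/Vd)·f/(1−f), so D = Cmin,ss·Vd·(1−f)/f.
D = 6 × 58 × (1−f)/f ≈ 6 × 58 × 0.73280 ≈ 255.01 mg.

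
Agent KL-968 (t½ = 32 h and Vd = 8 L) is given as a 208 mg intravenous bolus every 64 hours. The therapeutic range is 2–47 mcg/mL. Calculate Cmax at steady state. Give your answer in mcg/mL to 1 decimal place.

τ = 64 h = 2 half-lives, so f = (1/2)^2 = 0.25.
Accumulation ratio R = 1/(1 − f) = 1/0.75 = 4/3.
Single-dose peak C₀ = D/Vd = 208/8 = 26 mcg/mL.
Steady-state peak Cmax,ss = C₀·R = 26 × 4/3 ≈ 34.667 mcg/mL.
Peak 34.7 mcg/mL vs MTC 47 mcg/mL: below toxic threshold.

34.7 mcg/mL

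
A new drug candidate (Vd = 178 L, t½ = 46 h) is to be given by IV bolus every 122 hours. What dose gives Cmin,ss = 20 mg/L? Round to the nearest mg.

τ/t½ = 122/46 ≈ 2.6522, so f = (1/2)^(122/46) ≈ 0.159080.
Cmin,ss = (D/Vd)·f/(1−f), so D = Cmin,ss·Vd·(1−f)/f.
D = 20 × 178 × (1−f)/f ≈ 20 × 178 × 5.28615 ≈ 18818.69 mg.

18819 mg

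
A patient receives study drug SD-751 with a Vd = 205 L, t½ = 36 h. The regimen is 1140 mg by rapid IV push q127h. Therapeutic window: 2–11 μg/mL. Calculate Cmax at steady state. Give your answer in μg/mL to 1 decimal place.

6.1 μg/mL

k = ln2/t½ = ln2/36 ≈ 0.019254 h⁻¹; fraction remaining f = e^(−kτ) = e^(−0.019254×127) ≈ 0.0867.
At steady state, accumulation factor R = 1/(1 − e^(−kτ)) ≈ 1.0949.
Each bolus raises the concentration by D/Vd = 1140/205 ≈ 5.561 μg/mL.
Cmax,ss = C₀/(1 − f) ≈ 5.561/0.9133 ≈ 6.089 μg/mL.
Peak 6.1 μg/mL vs MTC 11 μg/mL: below toxic threshold.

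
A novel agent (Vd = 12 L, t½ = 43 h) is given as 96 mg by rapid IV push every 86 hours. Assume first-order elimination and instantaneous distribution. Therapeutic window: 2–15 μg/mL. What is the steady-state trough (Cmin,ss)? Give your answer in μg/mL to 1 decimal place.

τ = 86 h = 2 half-lives, so f = (1/2)^2 = 0.25.
At steady state, R = 1/(1 − 0.25) = 4/3.
Single-dose peak C₀ = D/Vd = 96/12 = 8 μg/mL.
Steady-state peak Cmax,ss = C₀·R = 8 × 4/3 ≈ 10.667 μg/mL.
Steady-state trough Cmin,ss = Cmax,ss·f ≈ 10.667 × 0.25 ≈ 2.667 μg/mL.
Trough 2.7 μg/mL vs MEC 2 μg/mL: adequate.

2.7 μg/mL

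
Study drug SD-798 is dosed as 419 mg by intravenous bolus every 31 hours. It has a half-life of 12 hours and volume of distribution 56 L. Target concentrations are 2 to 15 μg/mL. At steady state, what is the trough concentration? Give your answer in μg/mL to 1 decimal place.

1.5 μg/mL

τ/t½ = 31/12 ≈ 2.5833, so fraction remaining f = (1/2)^(31/12) ≈ 0.1669.
Each bolus raises the concentration by D/Vd = 419/56 ≈ 7.482 μg/mL.
Steady-state trough Cmin,ss = C₀·f/(1−f) ≈ 7.482 × 0.1669/0.8331 ≈ 1.499 μg/mL.
Trough 1.5 μg/mL vs MEC 2 μg/mL: subtherapeutic.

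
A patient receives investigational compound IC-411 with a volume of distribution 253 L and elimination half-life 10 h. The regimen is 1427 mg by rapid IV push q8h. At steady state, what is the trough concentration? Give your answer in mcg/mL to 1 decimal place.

k = ln2/t½ = ln2/10 ≈ 0.069315 h⁻¹; fraction remaining f = e^(−kτ) = e^(−0.069315×8) ≈ 0.5743.
At steady state, accumulation factor R = 1/(1 − e^(−kτ)) ≈ 2.3491.
Single-dose peak C₀ = D/Vd = 1427/253 ≈ 5.640 mcg/mL.
Steady-state peak Cmax,ss = C₀·R ≈ 5.640 × 2.3491 ≈ 13.249 mcg/mL.
One interval later, Cmin,ss = Cmax,ss·e^(−kτ) ≈ 13.249 × 0.5743 ≈ 7.609 mcg/mL.

7.6 mcg/mL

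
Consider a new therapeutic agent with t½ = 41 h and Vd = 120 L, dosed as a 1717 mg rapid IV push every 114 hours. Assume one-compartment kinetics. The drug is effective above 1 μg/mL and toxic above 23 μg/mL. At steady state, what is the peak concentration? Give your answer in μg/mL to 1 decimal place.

16.7 μg/mL

τ/t½ = 114/41 ≈ 2.7805, so fraction remaining f = (1/2)^(114/41) ≈ 0.1455.
Accumulation ratio R = 1/(1 − f) ≈ 1/0.8545 ≈ 1.1703.
Single-dose peak C₀ = D/Vd = 1717/120 ≈ 14.308 μg/mL.
Steady-state peak Cmax,ss = C₀·R ≈ 14.308 × 1.1703 ≈ 16.745 μg/mL.
Peak 16.7 μg/mL vs MTC 23 μg/mL: below toxic threshold.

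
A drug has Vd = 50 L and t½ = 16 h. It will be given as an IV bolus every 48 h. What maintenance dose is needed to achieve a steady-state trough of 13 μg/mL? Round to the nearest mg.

4550 mg

τ/t½ = 48/16 ≈ 3, so f = (1/2)^(48/16) ≈ 0.125000.
Cmin,ss = (D/Vd)·f/(1−f), so D = Cmin,ss·Vd·(1−f)/f.
D = 13 × 50 × (1−f)/f ≈ 13 × 50 × 7.00000 ≈ 4550.00 mg.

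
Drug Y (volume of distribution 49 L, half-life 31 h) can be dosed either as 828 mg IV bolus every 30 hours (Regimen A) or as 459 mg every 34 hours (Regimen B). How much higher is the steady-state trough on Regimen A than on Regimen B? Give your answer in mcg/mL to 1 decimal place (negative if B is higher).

Regimen A: f = (1/2)^(30/31) ≈ 0.5113; Cmin,ss = (828/49)·f/(1−f) ≈ 17.679 mcg/mL.
Regimen B: f = (1/2)^(34/31) ≈ 0.4676; Cmin,ss = (459/49)·f/(1−f) ≈ 8.227 mcg/mL.
Difference ≈ 17.679 − 8.227 ≈ 9.452 mcg/mL.

9.5 mcg/mL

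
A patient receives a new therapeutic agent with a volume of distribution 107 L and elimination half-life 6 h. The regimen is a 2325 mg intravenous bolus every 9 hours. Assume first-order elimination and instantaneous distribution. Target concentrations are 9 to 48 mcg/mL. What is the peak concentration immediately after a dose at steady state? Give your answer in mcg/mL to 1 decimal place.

33.6 mcg/mL

k = ln2/t½ = ln2/6 ≈ 0.115525 h⁻¹; fraction remaining f = e^(−kτ) = e^(−0.115525×9) ≈ 0.3536.
Accumulation ratio R = 1/(1 − f) ≈ 1/0.6464 ≈ 1.5470.
Each bolus raises the concentration by D/Vd = 2325/107 ≈ 21.729 mcg/mL.
Steady-state peak Cmax,ss = C₀·R ≈ 21.729 × 1.5470 ≈ 33.615 mcg/mL.
Peak 33.6 mcg/mL vs MTC 48 mcg/mL: below toxic threshold.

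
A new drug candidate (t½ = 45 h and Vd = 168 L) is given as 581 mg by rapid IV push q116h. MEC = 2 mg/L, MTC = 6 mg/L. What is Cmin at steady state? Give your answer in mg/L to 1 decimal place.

Over one 116-h interval, 116/45 ≈ 2.5778 half-lives elapse, leaving f ≈ 0.1675 of each dose.
At steady state, accumulation factor R = 1/(1 − e^(−kτ)) ≈ 1.2012.
Each bolus raises the concentration by D/Vd = 581/168 ≈ 3.458 mg/L.
Steady-state peak Cmax,ss = C₀·R ≈ 3.458 × 1.2012 ≈ 4.154 mg/L.
One interval later, Cmin,ss = Cmax,ss·e^(−kτ) ≈ 4.154 × 0.1675 ≈ 0.696 mg/L.
Trough 0.7 mg/L vs MEC 2 mg/L: subtherapeutic.

0.7 mg/L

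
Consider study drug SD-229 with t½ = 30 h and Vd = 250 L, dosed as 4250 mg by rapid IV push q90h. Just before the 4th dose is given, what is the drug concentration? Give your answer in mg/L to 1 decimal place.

2.4 mg/L

f = (1/2)^(τ/t½) = (1/2)^(90/30) ≈ 0.1250.
C₀ = D/Vd = 4250/250 ≈ 17.000 mg/L.
Before the 4th dose, 3 doses have been given. Superposition: Cmin = C₀·(f + f² + … + f^3).
≈ 17.000 × (0.1250 + 0.0156 + 0.0020) ≈ 17.000 × 0.1426 ≈ 2.424 mg/L.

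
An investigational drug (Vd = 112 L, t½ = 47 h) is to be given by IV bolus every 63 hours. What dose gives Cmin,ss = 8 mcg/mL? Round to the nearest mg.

τ/t½ = 63/47 ≈ 1.3404, so f = (1/2)^(63/47) ≈ 0.394904.
Cmin,ss = (D/Vd)·f/(1−f), so D = Cmin,ss·Vd·(1−f)/f.
D = 8 × 112 × (1−f)/f ≈ 8 × 112 × 1.53226 ≈ 1372.90 mg.

1373 mg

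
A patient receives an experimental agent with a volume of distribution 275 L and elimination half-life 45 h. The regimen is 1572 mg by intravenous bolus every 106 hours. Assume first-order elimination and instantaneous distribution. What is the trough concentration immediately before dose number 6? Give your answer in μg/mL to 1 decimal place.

1.4 μg/mL

f = (1/2)^(τ/t½) = (1/2)^(106/45) ≈ 0.1954.
C₀ = D/Vd = 1572/275 ≈ 5.716 μg/mL.
Before the 6th dose, 5 doses have been given. Superposition: Cmin = C₀·(f + f² + … + f^5).
≈ 5.716 × (0.1954 + 0.0382 + 0.0075 + 0.0015 + 0.0003) ≈ 5.716 × 0.2429 ≈ 1.388 μg/mL.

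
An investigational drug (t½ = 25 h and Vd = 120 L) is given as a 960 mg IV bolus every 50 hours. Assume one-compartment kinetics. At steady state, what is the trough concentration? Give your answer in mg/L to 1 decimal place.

2.7 mg/L

The dosing interval is 2 half-lives, so f = 2^(−2) = 0.25.
At steady state, R = 1/(1 − 0.25) = 4/3.
Single-dose peak C₀ = D/Vd = 960/120 = 8 mg/L.
Steady-state peak Cmax,ss = C₀·R = 8 × 4/3 ≈ 10.667 mg/L.
Steady-state trough Cmin,ss = Cmax,ss·f ≈ 10.667 × 0.25 ≈ 2.667 mg/L.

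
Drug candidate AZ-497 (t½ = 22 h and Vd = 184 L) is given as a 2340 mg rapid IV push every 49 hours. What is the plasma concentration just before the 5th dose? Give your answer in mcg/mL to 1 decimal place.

f = (1/2)^(τ/t½) = (1/2)^(49/22) ≈ 0.2136.
C₀ = D/Vd = 2340/184 ≈ 12.717 mcg/mL.
Before the 5th dose, 4 doses have been given. Superposition: Cmin = C₀·(f + f² + … + f^4).
≈ 12.717 × (0.2136 + 0.0456 + 0.0097 + 0.0021) ≈ 12.717 × 0.2710 ≈ 3.446 mcg/mL.

3.4 mcg/mL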